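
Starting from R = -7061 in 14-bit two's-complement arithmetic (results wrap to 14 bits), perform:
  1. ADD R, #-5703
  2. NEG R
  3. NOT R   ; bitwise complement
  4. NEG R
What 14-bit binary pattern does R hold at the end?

11000111011101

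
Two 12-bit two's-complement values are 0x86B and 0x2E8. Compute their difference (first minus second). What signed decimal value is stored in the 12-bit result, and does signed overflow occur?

0x86B = 100001101011 = -1941 (signed)
0x2E8 = 001011101000 = 744 (signed)
Subtract via negate-and-add: invert 001011101000 + 1 = 110100011000 (i.e. -744).
  100001101011
+ 110100011000
= 010110000011  (discard carry-out 1)
Result 010110000011: MSB = 0 → value 1411.
Both addends (after negating the subtrahend) are negative but the stored result is non-negative: signed overflow. The true value -1941 − 744 = -2685 lies outside [-2048, 2047].

1411; overflow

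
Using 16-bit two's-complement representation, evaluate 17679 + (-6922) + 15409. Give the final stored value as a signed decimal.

26166

17679 + (-6922) = 10757 (0010101000000101)
10757 + 15409 = 26166 (0110011000110110)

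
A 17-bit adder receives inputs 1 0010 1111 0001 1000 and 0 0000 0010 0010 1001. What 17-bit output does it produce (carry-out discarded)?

10011000101000001

  10010111100011000
+ 00000001000101001
= 10011000101000001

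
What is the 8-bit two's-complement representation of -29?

11100011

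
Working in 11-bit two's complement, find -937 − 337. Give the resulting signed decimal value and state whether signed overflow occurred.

774; overflow

-937 → 10001010111
337 → 00101010001
Subtract via negate-and-add: invert 00101010001 + 1 = 11010101111 (i.e. -337).
  10001010111
+ 11010101111
= 01100000110  (discard carry-out 1)
Result 01100000110: MSB = 0 → value 774.
Both addends (after negating the subtrahend) are negative but the stored result is non-negative: signed overflow. The true value -937 − 337 = -1274 lies outside [-1024, 1023].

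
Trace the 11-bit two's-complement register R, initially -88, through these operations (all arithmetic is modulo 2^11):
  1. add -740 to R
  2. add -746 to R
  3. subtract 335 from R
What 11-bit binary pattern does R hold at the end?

Start: R = -88 = 11110101000.
R = -88 + (-740) = -828 = 10011000100
R = -828 + (-746) = -1574; wraps to 474 = 00111011010
R = 474 − 335 = 139 = 00010001011

00010001011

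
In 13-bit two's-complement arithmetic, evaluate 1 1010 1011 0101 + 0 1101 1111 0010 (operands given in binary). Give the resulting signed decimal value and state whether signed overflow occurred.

1 1010 1011 0101 → 1101010110101 = -1355 (signed)
0 1101 1111 0010 → 0110111110010 = 3570 (signed)
  1101010110101
+ 0110111110010
= 0100010100111  (discard carry-out 1)
Result 0100010100111: MSB = 0 → value 2215.
Addends have opposite signs, so signed overflow cannot occur.

2215; no overflow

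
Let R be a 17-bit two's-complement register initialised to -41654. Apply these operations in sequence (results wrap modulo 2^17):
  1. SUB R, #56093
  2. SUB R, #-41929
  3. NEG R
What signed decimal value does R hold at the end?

55818

Start: R = -41654 = 10101110101001010.
R = -41654 − 56093 = -97747; wraps to 33325 = 01000001000101101
R = 33325 − (-41929) = 75254; wraps to -55818 = 10010010111110110
R = −(-55818) = 55818 = 01101101000001010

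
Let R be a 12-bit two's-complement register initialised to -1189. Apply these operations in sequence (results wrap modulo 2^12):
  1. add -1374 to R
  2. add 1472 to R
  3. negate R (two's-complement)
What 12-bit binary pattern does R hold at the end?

010001000011

Start: R = -1189 = 101101011011.
R = -1189 + (-1374) = -2563; wraps to 1533 = 010111111101
R = 1533 + 1472 = 3005; wraps to -1091 = 101110111101
R = −(-1091) = 1091 = 010001000011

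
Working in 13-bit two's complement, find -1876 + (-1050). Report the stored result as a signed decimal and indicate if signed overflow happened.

-1876 → 1100010101100
-1050 → 1101111100110
  1100010101100
+ 1101111100110
= 1010010010010  (discard carry-out 1)
Result 1010010010010: MSB = 1 → 5266 − 8192 = -2926.
Both addends are negative and so is the stored result: no signed overflow.

-2926; no overflow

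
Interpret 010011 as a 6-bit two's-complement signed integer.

MSB is 0, so the value is non-negative: 010011 = 19.

19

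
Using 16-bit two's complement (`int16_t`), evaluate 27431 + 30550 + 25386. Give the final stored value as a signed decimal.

17831

27431 + 30550 = 57981 → wraps to -7555 (1110001001111101)
-7555 + 25386 = 17831 (0100010110100111)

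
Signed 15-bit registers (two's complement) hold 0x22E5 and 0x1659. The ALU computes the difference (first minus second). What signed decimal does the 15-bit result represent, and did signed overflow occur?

0x22E5 = 010001011100101 = 8933 (signed)
0x1659 = 001011001011001 = 5721 (signed)
Subtract via negate-and-add: invert 001011001011001 + 1 = 110100110100111 (i.e. -5721).
  010001011100101
+ 110100110100111
= 000110010001100  (discard carry-out 1)
Result 000110010001100: MSB = 0 → value 3212.
Addends (after negating the subtrahend) have opposite signs, so signed overflow cannot occur.

3212; no overflow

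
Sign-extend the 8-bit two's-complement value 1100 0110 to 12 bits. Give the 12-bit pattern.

111111000110

MSB of 11000110 is 1; replicate it into the new high bits.
1111|11000110 → 111111000110 (still -58).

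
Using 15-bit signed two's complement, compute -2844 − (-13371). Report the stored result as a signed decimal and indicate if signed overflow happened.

10527; no overflow

-2844 → 111010011100100
-13371 → 100101111000101
Subtract via negate-and-add: invert 100101111000101 + 1 = 011010000111011 (i.e. 13371).
  111010011100100
+ 011010000111011
= 010100100011111  (discard carry-out 1)
Result 010100100011111: MSB = 0 → value 10527.
Addends (after negating the subtrahend) have opposite signs, so signed overflow cannot occur.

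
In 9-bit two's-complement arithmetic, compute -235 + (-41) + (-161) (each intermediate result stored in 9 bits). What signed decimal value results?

-235 + (-41) = -276 → wraps to 236 (011101100)
236 + (-161) = 75 (001001011)

75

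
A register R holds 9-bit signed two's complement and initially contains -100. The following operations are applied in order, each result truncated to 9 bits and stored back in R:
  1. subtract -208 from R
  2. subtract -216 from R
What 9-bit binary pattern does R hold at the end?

Start: R = -100 = 110011100.
R = -100 − (-208) = 108 = 001101100
R = 108 − (-216) = 324; wraps to -188 = 101000100

101000100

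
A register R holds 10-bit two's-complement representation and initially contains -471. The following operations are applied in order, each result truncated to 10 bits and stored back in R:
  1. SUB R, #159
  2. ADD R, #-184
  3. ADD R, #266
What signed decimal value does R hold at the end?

476

Start: R = -471 = 1000101001.
R = -471 − 159 = -630; wraps to 394 = 0110001010
R = 394 + (-184) = 210 = 0011010010
R = 210 + 266 = 476 = 0111011100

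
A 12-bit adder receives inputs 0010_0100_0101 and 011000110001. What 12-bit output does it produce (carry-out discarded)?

100001110110

  001001000101
+ 011000110001
= 100001110110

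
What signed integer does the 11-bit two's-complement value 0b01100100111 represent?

807

MSB is 0, so the value is non-negative: 01100100111 = 807.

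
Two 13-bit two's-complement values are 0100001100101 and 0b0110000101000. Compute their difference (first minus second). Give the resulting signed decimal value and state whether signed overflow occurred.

0100001100101 = 2149 (signed)
0b0110000101000 → 0110000101000 = 3112 (signed)
Subtract via negate-and-add: invert 0110000101000 + 1 = 1001111011000 (i.e. -3112).
  0100001100101
+ 1001111011000
= 1110000111101
Result 1110000111101: MSB = 1 → 7229 − 8192 = -963.
Addends (after negating the subtrahend) have opposite signs, so signed overflow cannot occur.

-963; no overflow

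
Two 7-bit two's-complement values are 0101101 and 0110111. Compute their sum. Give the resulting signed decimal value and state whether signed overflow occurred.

0101101 = 45 (signed)
0110111 = 55 (signed)
  0101101
+ 0110111
= 1100100
Result 1100100: MSB = 1 → 100 − 128 = -28.
Both addends are non-negative but the stored result is negative: signed overflow. The true value 45 + 55 = 100 lies outside [-64, 63].

-28; overflow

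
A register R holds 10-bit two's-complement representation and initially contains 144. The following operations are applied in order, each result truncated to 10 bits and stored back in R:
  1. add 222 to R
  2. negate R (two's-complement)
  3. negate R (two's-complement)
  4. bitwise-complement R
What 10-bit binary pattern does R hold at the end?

1010010001

Start: R = 144 = 0010010000.
R = 144 + 222 = 366 = 0101101110
R = −(366) = -366 = 1010010010
R = −(-366) = 366 = 0101101110
R = NOT 0101101110 = 1010010001 = -367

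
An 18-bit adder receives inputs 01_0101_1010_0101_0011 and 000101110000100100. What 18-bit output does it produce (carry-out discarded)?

011011011001110111

  010101101001010011
+ 000101110000100100
= 011011011001110111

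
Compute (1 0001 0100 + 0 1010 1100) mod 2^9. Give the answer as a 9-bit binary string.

  100010100
+ 010101100
= 111000000

111000000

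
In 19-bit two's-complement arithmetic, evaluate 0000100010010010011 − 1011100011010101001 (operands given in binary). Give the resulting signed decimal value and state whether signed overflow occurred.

0000100010010010011 = 17555 (signed)
1011100011010101001 = -145751 (signed)
Subtract via negate-and-add: invert 1011100011010101001 + 1 = 0100011100101010111 (i.e. 145751).
  0000100010010010011
+ 0100011100101010111
= 0100111110111101010
Result 0100111110111101010: MSB = 0 → value 163306.
Both addends (after negating the subtrahend) are non-negative and so is the stored result: no signed overflow.

163306; no overflow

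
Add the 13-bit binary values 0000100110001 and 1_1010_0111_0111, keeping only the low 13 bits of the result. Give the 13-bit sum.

1101110101000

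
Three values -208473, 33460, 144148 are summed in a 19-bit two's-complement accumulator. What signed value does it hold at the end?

-208473 + 33460 = -175013 (1010101010001011011)
-175013 + 144148 = -30865 (1111000011101101111)

-30865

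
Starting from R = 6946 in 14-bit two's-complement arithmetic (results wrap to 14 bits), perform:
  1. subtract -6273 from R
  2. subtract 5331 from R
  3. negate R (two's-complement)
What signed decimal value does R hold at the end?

-7888

Start: R = 6946 = 01101100100010.
R = 6946 − (-6273) = 13219; wraps to -3165 = 11001110100011
R = -3165 − 5331 = -8496; wraps to 7888 = 01111011010000
R = −(7888) = -7888 = 10000100110000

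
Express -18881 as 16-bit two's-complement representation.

1011011000111111

|-18881| = 18881 = 0100100111000001 in 16 bits.
Invert the bits: 1011011000111110. Add 1: 1011011000111111.
Check: 1011011000111111 reads as 46655 − 65536 = -18881.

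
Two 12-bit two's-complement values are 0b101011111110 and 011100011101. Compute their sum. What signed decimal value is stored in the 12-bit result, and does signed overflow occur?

0b101011111110 → 101011111110 = -1282 (signed)
011100011101 = 1821 (signed)
  101011111110
+ 011100011101
= 001000011011  (discard carry-out 1)
Result 001000011011: MSB = 0 → value 539.
Addends have opposite signs, so signed overflow cannot occur.

539; no overflow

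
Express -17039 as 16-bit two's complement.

|-17039| = 17039 = 0100001010001111 in 16 bits.
Invert the bits: 1011110101110000. Add 1: 1011110101110001.

1011110101110001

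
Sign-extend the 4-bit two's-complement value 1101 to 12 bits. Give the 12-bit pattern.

MSB of 1101 is 1; replicate it into the new high bits.
11111111|1101 → 111111111101 (still -3).

111111111101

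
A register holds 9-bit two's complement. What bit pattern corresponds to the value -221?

|-221| = 221 = 011011101 in 9 bits.
Invert the bits: 100100010. Add 1: 100100011.

100100011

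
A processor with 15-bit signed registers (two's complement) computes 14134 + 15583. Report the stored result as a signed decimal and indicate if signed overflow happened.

14134 → 011011100110110
15583 → 011110011011111
  011011100110110
+ 011110011011111
= 111010000010101
Result 111010000010101: MSB = 1 → 29717 − 32768 = -3051.
Both addends are non-negative but the stored result is negative: signed overflow. The true value 14134 + 15583 = 29717 lies outside [-16384, 16383].

-3051; overflow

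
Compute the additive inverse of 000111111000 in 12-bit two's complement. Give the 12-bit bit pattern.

111000001000

Invert: 111000000111. Add 1: 111000001000.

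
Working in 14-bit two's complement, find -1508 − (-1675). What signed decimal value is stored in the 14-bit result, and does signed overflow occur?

167; no overflow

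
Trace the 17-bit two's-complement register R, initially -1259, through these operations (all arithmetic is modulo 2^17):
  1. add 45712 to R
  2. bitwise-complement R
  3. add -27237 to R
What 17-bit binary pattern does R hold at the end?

Start: R = -1259 = 11111101100010101.
R = -1259 + 45712 = 44453 = 01010110110100101
R = NOT 01010110110100101 = 10101001001011010 = -44454
R = -44454 + (-27237) = -71691; wraps to 59381 = 01110011111110101

01110011111110101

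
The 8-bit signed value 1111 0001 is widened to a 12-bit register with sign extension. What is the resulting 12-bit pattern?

111111110001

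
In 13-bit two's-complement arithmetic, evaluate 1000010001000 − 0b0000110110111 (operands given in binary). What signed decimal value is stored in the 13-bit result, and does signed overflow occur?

1000010001000 = -3960 (signed)
0b0000110110111 → 0000110110111 = 439 (signed)
Subtract via negate-and-add: invert 0000110110111 + 1 = 1111001001001 (i.e. -439).
  1000010001000
+ 1111001001001
= 0111011010001  (discard carry-out 1)
Result 0111011010001: MSB = 0 → value 3793.
Both addends (after negating the subtrahend) are negative but the stored result is non-negative: signed overflow. The true value -3960 − 439 = -4399 lies outside [-4096, 4095].

3793; overflow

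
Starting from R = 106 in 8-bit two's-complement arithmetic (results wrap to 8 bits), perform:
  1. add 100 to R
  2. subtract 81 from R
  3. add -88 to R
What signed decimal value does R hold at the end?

Start: R = 106 = 01101010.
R = 106 + 100 = 206; wraps to -50 = 11001110
R = -50 − 81 = -131; wraps to 125 = 01111101
R = 125 + (-88) = 37 = 00100101

37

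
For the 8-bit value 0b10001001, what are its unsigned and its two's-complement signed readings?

Unsigned: 10001001 = 137.
Signed: MSB=1 → 137 − 256 = -119.

unsigned = 137, signed = -119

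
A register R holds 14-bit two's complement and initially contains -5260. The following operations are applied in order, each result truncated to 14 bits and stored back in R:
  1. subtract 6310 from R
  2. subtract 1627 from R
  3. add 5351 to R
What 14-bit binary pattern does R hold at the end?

10000101011010

Start: R = -5260 = 10101101110100.
R = -5260 − 6310 = -11570; wraps to 4814 = 01001011001110
R = 4814 − 1627 = 3187 = 00110001110011
R = 3187 + 5351 = 8538; wraps to -7846 = 10000101011010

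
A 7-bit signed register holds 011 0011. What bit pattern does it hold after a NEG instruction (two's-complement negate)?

Invert: 1001100. Add 1: 1001101.

1001101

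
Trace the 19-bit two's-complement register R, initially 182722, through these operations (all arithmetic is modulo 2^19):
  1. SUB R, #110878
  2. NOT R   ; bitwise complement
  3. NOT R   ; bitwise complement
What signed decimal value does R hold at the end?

71844

Start: R = 182722 = 0101100100111000010.
R = 182722 − 110878 = 71844 = 0010001100010100100
R = NOT 0010001100010100100 = 1101110011101011011 = -71845
R = NOT 1101110011101011011 = 0010001100010100100 = 71844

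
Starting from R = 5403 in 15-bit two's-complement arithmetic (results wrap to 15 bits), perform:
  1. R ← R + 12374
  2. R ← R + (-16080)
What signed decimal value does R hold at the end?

Start: R = 5403 = 001010100011011.
R = 5403 + 12374 = 17777; wraps to -14991 = 100010101110001
R = -14991 + (-16080) = -31071; wraps to 1697 = 000011010100001

1697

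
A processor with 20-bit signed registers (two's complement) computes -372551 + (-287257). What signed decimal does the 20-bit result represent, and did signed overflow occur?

-372551 → 10100101000010111001
-287257 → 10111001110111100111
  10100101000010111001
+ 10111001110111100111
= 01011110111010100000  (discard carry-out 1)
Result 01011110111010100000: MSB = 0 → value 388768.
Both addends are negative but the stored result is non-negative: signed overflow. The true value -372551 + (-287257) = -659808 lies outside [-524288, 524287].

388768; overflow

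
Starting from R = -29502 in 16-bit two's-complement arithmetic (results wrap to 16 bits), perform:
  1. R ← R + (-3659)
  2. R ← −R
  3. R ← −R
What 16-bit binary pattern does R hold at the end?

0111111001110111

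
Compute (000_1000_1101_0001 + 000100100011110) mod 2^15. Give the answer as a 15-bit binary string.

  000100011010001
+ 000100100011110
= 001000111101111

001000111101111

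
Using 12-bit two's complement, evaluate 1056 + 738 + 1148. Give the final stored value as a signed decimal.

1056 + 738 = 1794 (011100000010)
1794 + 1148 = 2942 → wraps to -1154 (101101111110)

-1154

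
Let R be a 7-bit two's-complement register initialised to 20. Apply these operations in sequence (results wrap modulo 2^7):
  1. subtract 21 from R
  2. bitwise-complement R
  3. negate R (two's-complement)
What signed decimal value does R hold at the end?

0

Start: R = 20 = 0010100.
R = 20 − 21 = -1 = 1111111
R = NOT 1111111 = 0000000 = 0
R = −(0) = 0 = 0000000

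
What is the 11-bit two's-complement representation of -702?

|-702| = 702 = 01010111110 in 11 bits.
Invert the bits: 10101000001. Add 1: 10101000010.

10101000010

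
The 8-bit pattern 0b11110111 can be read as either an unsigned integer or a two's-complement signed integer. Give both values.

Unsigned: 11110111 = 247.
Signed: MSB=1 → 247 − 256 = -9.

unsigned = 247, signed = -9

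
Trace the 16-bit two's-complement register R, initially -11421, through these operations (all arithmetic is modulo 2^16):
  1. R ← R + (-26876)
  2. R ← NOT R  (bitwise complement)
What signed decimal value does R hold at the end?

Start: R = -11421 = 1101001101100011.
R = -11421 + (-26876) = -38297; wraps to 27239 = 0110101001100111
R = NOT 0110101001100111 = 1001010110011000 = -27240

-27240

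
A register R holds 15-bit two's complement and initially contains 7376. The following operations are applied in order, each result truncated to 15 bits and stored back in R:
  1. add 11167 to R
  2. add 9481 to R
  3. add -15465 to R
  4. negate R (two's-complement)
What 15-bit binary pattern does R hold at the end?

Start: R = 7376 = 001110011010000.
R = 7376 + 11167 = 18543; wraps to -14225 = 100100001101111
R = -14225 + 9481 = -4744 = 110110101111000
R = -4744 + (-15465) = -20209; wraps to 12559 = 011000100001111
R = −(12559) = -12559 = 100111011110001

100111011110001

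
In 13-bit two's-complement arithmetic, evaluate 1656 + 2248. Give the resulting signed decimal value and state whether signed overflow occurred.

1656 → 0011001111000
2248 → 0100011001000
  0011001111000
+ 0100011001000
= 0111101000000
Result 0111101000000: MSB = 0 → value 3904.
Both addends are non-negative and so is the stored result: no signed overflow.

3904; no overflow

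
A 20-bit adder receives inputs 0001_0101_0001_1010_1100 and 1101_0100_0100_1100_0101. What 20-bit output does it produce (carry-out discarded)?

  00010101000110101100
+ 11010100010011000101
= 11101001011001110001

11101001011001110001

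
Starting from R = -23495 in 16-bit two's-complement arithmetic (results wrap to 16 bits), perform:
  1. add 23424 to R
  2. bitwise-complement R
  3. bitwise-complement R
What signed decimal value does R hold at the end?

-71

Start: R = -23495 = 1010010000111001.
R = -23495 + 23424 = -71 = 1111111110111001
R = NOT 1111111110111001 = 0000000001000110 = 70
R = NOT 0000000001000110 = 1111111110111001 = -71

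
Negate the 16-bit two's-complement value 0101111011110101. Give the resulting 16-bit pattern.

Invert: 1010000100001010. Add 1: 1010000100001011.

1010000100001011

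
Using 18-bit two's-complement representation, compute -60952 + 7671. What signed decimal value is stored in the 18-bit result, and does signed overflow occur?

-60952 → 110001000111101000
7671 → 000001110111110111
  110001000111101000
+ 000001110111110111
= 110010111111011111
Result 110010111111011111: MSB = 1 → 208863 − 262144 = -53281.
Addends have opposite signs, so signed overflow cannot occur.

-53281; no overflow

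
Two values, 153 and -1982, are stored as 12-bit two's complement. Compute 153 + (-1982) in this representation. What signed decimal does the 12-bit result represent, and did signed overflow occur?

-1829; no overflow

153 → 000010011001
-1982 → 100001000010
  000010011001
+ 100001000010
= 100011011011
Result 100011011011: MSB = 1 → 2267 − 4096 = -1829.
Addends have opposite signs, so signed overflow cannot occur.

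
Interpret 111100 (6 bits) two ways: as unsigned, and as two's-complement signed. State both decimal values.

unsigned = 60, signed = -4

Unsigned: 111100 = 60.
Signed: MSB=1 → 60 − 64 = -4.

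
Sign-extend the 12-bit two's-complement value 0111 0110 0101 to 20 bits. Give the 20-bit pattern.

00000000011101100101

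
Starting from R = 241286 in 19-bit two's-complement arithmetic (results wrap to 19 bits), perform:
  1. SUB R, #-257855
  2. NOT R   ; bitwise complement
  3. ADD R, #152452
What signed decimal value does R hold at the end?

Start: R = 241286 = 0111010111010000110.
R = 241286 − (-257855) = 499141; wraps to -25147 = 1111001110111000101
R = NOT 1111001110111000101 = 0000110001000111010 = 25146
R = 25146 + 152452 = 177598 = 0101011010110111110

177598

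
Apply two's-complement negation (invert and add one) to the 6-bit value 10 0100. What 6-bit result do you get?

Invert: 011011. Add 1: 011100.
Check: 100100 = -28, 011100 = 28.

011100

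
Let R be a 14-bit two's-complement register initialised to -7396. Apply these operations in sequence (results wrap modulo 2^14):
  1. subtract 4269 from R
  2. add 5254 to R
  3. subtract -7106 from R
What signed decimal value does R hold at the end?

695

Start: R = -7396 = 10001100011100.
R = -7396 − 4269 = -11665; wraps to 4719 = 01001001101111
R = 4719 + 5254 = 9973; wraps to -6411 = 10011011110101
R = -6411 − (-7106) = 695 = 00001010110111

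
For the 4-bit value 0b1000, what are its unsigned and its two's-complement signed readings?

unsigned = 8, signed = -8

Unsigned: 1000 = 8.
Signed: MSB=1 → 8 − 16 = -8.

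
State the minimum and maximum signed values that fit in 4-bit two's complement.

Minimum: −2^3 = -8.
Maximum: 2^3 − 1 = 7.

min = -8, max = 7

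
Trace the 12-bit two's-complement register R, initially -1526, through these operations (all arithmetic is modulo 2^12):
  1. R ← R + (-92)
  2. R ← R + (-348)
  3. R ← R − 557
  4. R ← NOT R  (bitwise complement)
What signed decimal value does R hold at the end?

Start: R = -1526 = 101000001010.
R = -1526 + (-92) = -1618 = 100110101110
R = -1618 + (-348) = -1966 = 100001010010
R = -1966 − 557 = -2523; wraps to 1573 = 011000100101
R = NOT 011000100101 = 100111011010 = -1574

-1574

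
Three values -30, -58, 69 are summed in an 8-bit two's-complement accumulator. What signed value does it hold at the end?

-30 + (-58) = -88 (10101000)
-88 + 69 = -19 (11101101)

-19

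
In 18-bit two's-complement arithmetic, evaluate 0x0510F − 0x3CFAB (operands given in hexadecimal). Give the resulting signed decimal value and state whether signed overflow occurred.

0x0510F = 000101000100001111 = 20751 (signed)
0x3CFAB = 111100111110101011 = -12373 (signed)
Subtract via negate-and-add: invert 111100111110101011 + 1 = 000011000001010101 (i.e. 12373).
  000101000100001111
+ 000011000001010101
= 001000000101100100
Result 001000000101100100: MSB = 0 → value 33124.
Both addends (after negating the subtrahend) are non-negative and so is the stored result: no signed overflow.

33124; no overflow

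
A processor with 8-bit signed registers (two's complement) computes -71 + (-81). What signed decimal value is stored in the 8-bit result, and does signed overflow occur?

-71 → 10111001
-81 → 10101111
  10111001
+ 10101111
= 01101000  (discard carry-out 1)
Result 01101000: MSB = 0 → value 104.
Both addends are negative but the stored result is non-negative: signed overflow. The true value -71 + (-81) = -152 lies outside [-128, 127].

104; overflow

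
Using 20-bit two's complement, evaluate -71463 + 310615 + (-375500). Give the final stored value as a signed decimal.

-71463 + 310615 = 239152 (00111010011000110000)
239152 + (-375500) = -136348 (11011110101101100100)

-136348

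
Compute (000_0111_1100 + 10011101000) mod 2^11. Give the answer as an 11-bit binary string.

  00001111100
+ 10011101000
= 10101100100

10101100100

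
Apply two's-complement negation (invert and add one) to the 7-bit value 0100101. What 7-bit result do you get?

1011011

Invert: 1011010. Add 1: 1011011.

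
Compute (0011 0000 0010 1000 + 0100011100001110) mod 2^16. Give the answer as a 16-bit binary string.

0111011100110110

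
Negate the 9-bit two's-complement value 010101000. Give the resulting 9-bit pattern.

Invert: 101010111. Add 1: 101011000.
Check: 010101000 = 168, 101011000 = -168.

101011000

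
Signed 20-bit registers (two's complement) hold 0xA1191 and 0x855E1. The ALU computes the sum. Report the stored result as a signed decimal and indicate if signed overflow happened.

157554; overflow

0xA1191 = 10100001000110010001 = -388719 (signed)
0x855E1 = 10000101010111100001 = -502303 (signed)
  10100001000110010001
+ 10000101010111100001
= 00100110011101110010  (discard carry-out 1)
Result 00100110011101110010: MSB = 0 → value 157554.
Both addends are negative but the stored result is non-negative: signed overflow. The true value -388719 + (-502303) = -891022 lies outside [-524288, 524287].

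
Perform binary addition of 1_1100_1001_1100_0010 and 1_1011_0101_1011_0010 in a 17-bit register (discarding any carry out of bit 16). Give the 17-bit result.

  11100100111000010
+ 11011010110110010
= 10111111101110100  (discard carry-out 1)

10111111101110100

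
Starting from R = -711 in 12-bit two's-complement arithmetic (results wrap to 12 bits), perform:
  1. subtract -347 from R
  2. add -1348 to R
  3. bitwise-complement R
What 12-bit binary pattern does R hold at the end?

011010101111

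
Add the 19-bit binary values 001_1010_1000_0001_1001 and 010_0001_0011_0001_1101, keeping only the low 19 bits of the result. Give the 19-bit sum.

  0011010100000011001
+ 0100001001100011101
= 0111011101100110110

0111011101100110110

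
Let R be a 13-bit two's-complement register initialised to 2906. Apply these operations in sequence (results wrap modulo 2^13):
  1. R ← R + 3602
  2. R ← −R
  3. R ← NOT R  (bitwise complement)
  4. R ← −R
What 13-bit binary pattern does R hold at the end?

0011010010101

Start: R = 2906 = 0101101011010.
R = 2906 + 3602 = 6508; wraps to -1684 = 1100101101100
R = −(-1684) = 1684 = 0011010010100
R = NOT 0011010010100 = 1100101101011 = -1685
R = −(-1685) = 1685 = 0011010010101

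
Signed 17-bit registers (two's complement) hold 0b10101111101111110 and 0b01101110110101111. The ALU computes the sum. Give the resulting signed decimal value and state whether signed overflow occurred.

15661; no overflow

0b10101111101111110 → 10101111101111110 = -41090 (signed)
0b01101110110101111 → 01101110110101111 = 56751 (signed)
  10101111101111110
+ 01101110110101111
= 00011110100101101  (discard carry-out 1)
Result 00011110100101101: MSB = 0 → value 15661.
Addends have opposite signs, so signed overflow cannot occur.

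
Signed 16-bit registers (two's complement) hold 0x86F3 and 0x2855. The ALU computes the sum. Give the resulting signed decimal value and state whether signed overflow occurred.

0x86F3 = 1000011011110011 = -30989 (signed)
0x2855 = 0010100001010101 = 10325 (signed)
  1000011011110011
+ 0010100001010101
= 1010111101001000
Result 1010111101001000: MSB = 1 → 44872 − 65536 = -20664.
Addends have opposite signs, so signed overflow cannot occur.

-20664; no overflow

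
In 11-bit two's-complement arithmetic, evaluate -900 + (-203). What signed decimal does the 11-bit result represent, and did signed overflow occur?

945; overflow

-900 → 10001111100
-203 → 11100110101
  10001111100
+ 11100110101
= 01110110001  (discard carry-out 1)
Result 01110110001: MSB = 0 → value 945.
Both addends are negative but the stored result is non-negative: signed overflow. The true value -900 + (-203) = -1103 lies outside [-1024, 1023].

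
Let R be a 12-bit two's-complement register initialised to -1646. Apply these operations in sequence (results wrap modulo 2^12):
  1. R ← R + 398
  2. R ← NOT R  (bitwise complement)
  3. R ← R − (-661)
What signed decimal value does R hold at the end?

1908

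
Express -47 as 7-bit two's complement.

1010001

|-47| = 47 = 0101111 in 7 bits.
Invert the bits: 1010000. Add 1: 1010001.
Check: 1010001 reads as 81 − 128 = -47.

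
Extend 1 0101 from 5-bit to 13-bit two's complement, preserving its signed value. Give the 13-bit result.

1111111110101

MSB of 10101 is 1; replicate it into the new high bits.
11111111|10101 → 1111111110101 (still -11).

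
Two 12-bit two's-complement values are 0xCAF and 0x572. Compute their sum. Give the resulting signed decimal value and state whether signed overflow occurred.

545; no overflow

0xCAF = 110010101111 = -849 (signed)
0x572 = 010101110010 = 1394 (signed)
  110010101111
+ 010101110010
= 001000100001  (discard carry-out 1)
Result 001000100001: MSB = 0 → value 545.
Addends have opposite signs, so signed overflow cannot occur.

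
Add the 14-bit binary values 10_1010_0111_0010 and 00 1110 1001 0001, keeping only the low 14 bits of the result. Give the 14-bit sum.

11100100000011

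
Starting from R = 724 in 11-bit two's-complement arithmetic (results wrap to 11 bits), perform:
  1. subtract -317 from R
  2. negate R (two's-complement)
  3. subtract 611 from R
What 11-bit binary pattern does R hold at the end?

Start: R = 724 = 01011010100.
R = 724 − (-317) = 1041; wraps to -1007 = 10000010001
R = −(-1007) = 1007 = 01111101111
R = 1007 − 611 = 396 = 00110001100

00110001100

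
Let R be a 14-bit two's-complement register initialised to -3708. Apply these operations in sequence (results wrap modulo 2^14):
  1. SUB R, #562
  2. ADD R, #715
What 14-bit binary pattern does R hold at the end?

11001000011101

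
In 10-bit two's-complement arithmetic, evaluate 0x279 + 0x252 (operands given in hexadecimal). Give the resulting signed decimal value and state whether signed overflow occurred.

203; overflow

0x279 = 1001111001 = -391 (signed)
0x252 = 1001010010 = -430 (signed)
  1001111001
+ 1001010010
= 0011001011  (discard carry-out 1)
Result 0011001011: MSB = 0 → value 203.
Both addends are negative but the stored result is non-negative: signed overflow. The true value -391 + (-430) = -821 lies outside [-512, 511].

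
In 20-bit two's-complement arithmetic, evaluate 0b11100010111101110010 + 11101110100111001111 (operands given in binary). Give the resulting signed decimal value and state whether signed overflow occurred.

-190143; no overflow

0b11100010111101110010 → 11100010111101110010 = -118926 (signed)
11101110100111001111 = -71217 (signed)
  11100010111101110010
+ 11101110100111001111
= 11010001100101000001  (discard carry-out 1)
Result 11010001100101000001: MSB = 1 → 858433 − 1048576 = -190143.
Both addends are negative and so is the stored result: no signed overflow.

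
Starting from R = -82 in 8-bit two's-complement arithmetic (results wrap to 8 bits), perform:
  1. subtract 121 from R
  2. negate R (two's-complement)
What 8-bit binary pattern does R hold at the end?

11001011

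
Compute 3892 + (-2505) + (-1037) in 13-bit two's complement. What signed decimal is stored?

350

3892 + (-2505) = 1387 (0010101101011)
1387 + (-1037) = 350 (0000101011110)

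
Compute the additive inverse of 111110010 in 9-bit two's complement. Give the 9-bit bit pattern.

Invert: 000001101. Add 1: 000001110.
Check: 111110010 = -14, 000001110 = 14.

000001110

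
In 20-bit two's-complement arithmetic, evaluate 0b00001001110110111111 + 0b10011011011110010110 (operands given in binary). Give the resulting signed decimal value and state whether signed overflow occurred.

0b00001001110110111111 → 00001001110110111111 = 40383 (signed)
0b10011011011110010110 → 10011011011110010110 = -411754 (signed)
  00001001110110111111
+ 10011011011110010110
= 10100101010101010101
Result 10100101010101010101: MSB = 1 → 677205 − 1048576 = -371371.
Addends have opposite signs, so signed overflow cannot occur.

-371371; no overflow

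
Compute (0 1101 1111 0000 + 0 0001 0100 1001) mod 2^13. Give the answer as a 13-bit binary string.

  0110111110000
+ 0000101001001
= 0111100111001

0111100111001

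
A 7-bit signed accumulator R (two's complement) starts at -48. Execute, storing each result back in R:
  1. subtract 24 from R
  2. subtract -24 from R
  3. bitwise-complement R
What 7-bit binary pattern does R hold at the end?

Start: R = -48 = 1010000.
R = -48 − 24 = -72; wraps to 56 = 0111000
R = 56 − (-24) = 80; wraps to -48 = 1010000
R = NOT 1010000 = 0101111 = 47

0101111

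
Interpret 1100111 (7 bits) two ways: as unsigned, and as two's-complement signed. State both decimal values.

unsigned = 103, signed = -25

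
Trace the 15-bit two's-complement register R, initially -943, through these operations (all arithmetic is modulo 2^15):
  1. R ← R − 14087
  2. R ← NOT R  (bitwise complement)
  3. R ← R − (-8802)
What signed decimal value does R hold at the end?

-8937

Start: R = -943 = 111110001010001.
R = -943 − 14087 = -15030 = 100010101001010
R = NOT 100010101001010 = 011101010110101 = 15029
R = 15029 − (-8802) = 23831; wraps to -8937 = 101110100010111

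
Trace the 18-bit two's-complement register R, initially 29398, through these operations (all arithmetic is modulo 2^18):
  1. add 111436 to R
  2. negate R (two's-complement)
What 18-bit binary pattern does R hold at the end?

011101100111011110

Start: R = 29398 = 000111001011010110.
R = 29398 + 111436 = 140834; wraps to -121310 = 100010011000100010
R = −(-121310) = 121310 = 011101100111011110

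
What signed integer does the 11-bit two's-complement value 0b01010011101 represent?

MSB is 0, so the value is non-negative: 01010011101 = 669.

669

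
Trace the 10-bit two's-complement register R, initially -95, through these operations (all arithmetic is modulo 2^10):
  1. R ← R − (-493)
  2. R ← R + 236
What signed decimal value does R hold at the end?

-390

Start: R = -95 = 1110100001.
R = -95 − (-493) = 398 = 0110001110
R = 398 + 236 = 634; wraps to -390 = 1001111010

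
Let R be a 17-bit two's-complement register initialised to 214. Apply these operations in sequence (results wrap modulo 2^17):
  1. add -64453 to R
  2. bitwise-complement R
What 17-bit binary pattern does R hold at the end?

Start: R = 214 = 00000000011010110.
R = 214 + (-64453) = -64239 = 10000010100010001
R = NOT 10000010100010001 = 01111101011101110 = 64238

01111101011101110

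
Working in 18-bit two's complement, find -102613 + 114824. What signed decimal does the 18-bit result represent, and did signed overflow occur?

12211; no overflow

-102613 → 100110111100101011
114824 → 011100000010001000
  100110111100101011
+ 011100000010001000
= 000010111110110011  (discard carry-out 1)
Result 000010111110110011: MSB = 0 → value 12211.
Addends have opposite signs, so signed overflow cannot occur.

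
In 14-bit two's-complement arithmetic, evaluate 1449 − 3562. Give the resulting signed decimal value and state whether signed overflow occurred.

-2113; no overflow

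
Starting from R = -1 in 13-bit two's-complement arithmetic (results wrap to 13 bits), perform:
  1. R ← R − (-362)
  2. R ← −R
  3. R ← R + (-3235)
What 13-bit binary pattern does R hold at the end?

Start: R = -1 = 1111111111111.
R = -1 − (-362) = 361 = 0000101101001
R = −(361) = -361 = 1111010010111
R = -361 + (-3235) = -3596 = 1000111110100

1000111110100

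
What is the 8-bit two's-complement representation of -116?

|-116| = 116 = 01110100 in 8 bits.
Invert the bits: 10001011. Add 1: 10001100.

10001100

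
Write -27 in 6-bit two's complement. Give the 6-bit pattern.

|-27| = 27 = 011011 in 6 bits.
Invert the bits: 100100. Add 1: 100101.
Check: 100101 reads as 37 − 64 = -27.

100101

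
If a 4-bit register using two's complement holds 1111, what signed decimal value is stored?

-1

MSB is 1, so the value is negative.
Unsigned reading: 15. Subtract 2^4 = 16: 15 − 16 = -1.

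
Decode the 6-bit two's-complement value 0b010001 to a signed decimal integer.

MSB is 0, so the value is non-negative: 010001 = 17.

17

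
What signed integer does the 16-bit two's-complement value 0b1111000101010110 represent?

-3754

MSB is 1, so the value is negative.
Invert: 0000111010101001. Add 1: 0000111010101010 = 3754. So the value is −3754.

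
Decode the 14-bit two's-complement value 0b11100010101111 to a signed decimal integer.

-1873

MSB is 1, so the value is negative.
Invert: 00011101010000. Add 1: 00011101010001 = 1873. So the value is −1873.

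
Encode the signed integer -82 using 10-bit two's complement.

|-82| = 82 = 0001010010 in 10 bits.
Invert the bits: 1110101101. Add 1: 1110101110.

1110101110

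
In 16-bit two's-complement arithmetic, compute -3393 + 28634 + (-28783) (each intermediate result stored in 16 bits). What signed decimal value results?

-3393 + 28634 = 25241 (0110001010011001)
25241 + (-28783) = -3542 (1111001000101010)

-3542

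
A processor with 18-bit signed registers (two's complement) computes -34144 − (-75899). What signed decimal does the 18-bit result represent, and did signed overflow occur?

-34144 → 110111101010100000
-75899 → 101101011110000101
Subtract via negate-and-add: invert 101101011110000101 + 1 = 010010100001111011 (i.e. 75899).
  110111101010100000
+ 010010100001111011
= 001010001100011011  (discard carry-out 1)
Result 001010001100011011: MSB = 0 → value 41755.
Addends (after negating the subtrahend) have opposite signs, so signed overflow cannot occur.

41755; no overflow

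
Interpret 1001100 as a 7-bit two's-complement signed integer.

-52

MSB is 1, so the value is negative.
Invert: 0110011. Add 1: 0110100 = 52. So the value is −52.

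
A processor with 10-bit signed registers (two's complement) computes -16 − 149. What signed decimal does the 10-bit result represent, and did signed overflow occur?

-165; no overflow

-16 → 1111110000
149 → 0010010101
Subtract via negate-and-add: invert 0010010101 + 1 = 1101101011 (i.e. -149).
  1111110000
+ 1101101011
= 1101011011  (discard carry-out 1)
Result 1101011011: MSB = 1 → 859 − 1024 = -165.
Both addends (after negating the subtrahend) are negative and so is the stored result: no signed overflow.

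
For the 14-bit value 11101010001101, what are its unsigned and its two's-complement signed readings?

unsigned = 14989, signed = -1395

Unsigned: 11101010001101 = 14989.
Signed: MSB=1 → 14989 − 16384 = -1395.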